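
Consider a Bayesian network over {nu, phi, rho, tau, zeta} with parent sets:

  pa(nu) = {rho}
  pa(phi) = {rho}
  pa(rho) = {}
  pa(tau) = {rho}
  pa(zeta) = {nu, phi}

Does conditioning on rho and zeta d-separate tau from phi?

We examine all 2 paths between tau and phi:
Path 1: tau ← rho → nu → zeta ← phi
  rho is a fork here and rho is conditioned on, so the path is blocked at rho.
Path 2: tau ← rho → phi
  rho is a fork here and rho is conditioned on, so the path is blocked at rho.
Every path is blocked, so tau and phi are d-separated given {rho, zeta}.

Yes — tau and phi are d-separated given {rho, zeta}.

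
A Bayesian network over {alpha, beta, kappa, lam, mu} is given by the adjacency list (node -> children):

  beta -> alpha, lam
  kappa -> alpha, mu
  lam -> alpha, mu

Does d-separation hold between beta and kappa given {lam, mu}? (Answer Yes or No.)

Enumerating the 4 paths from beta to kappa and testing each for blocking by {lam, mu}:
Path 1: beta → alpha ← lam → mu ← kappa
  alpha is a collider here and neither alpha nor any of its descendants is conditioned on, so the collider stays closed — the path is blocked at alpha.
Path 2: beta → alpha ← kappa
  alpha is a collider here and neither alpha nor any of its descendants is conditioned on, so the collider stays closed — the path is blocked at alpha.
Path 3: beta → lam → alpha ← kappa
  lam is a chain here and lam is conditioned on, so the path is blocked at lam.
Path 4: beta → lam → mu ← kappa
  lam is a chain here and lam is conditioned on, so the path is blocked at lam.
Every path is blocked, so beta and kappa are d-separated given {lam, mu}.

Yes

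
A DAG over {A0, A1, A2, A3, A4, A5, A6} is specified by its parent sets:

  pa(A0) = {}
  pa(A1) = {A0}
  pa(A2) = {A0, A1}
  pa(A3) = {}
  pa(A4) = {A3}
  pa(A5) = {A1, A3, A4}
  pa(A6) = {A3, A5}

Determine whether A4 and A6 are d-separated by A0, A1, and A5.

There are 4 undirected paths between A4 and A6; checking each against the conditioning set {A0, A1, A5}:
  1. A4 → A5 → A6 — A5:chain[blocks] ⇒ blocked
  2. A4 → A5 ← A3 → A6 — A5:collider[open]; A3:fork[open] ⇒ active
  3. A4 ← A3 → A5 → A6 — A3:fork[open]; A5:chain[blocks] ⇒ blocked
  4. A4 ← A3 → A6 — A3:fork[open] ⇒ active
Since the path A4 → A5 ← A3 → A6 is active, A4 and A6 are not d-separated given {A0, A1, A5}.

No — A4 and A6 are not d-separated given {A0, A1, A5}.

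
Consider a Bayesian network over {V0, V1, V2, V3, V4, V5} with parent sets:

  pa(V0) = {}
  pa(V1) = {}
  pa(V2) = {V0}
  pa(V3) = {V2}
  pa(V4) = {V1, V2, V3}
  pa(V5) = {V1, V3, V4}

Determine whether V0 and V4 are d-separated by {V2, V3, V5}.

Yes

4 paths connect V0 and V4; each must be blocked for d-separation to hold:
Path 1: V0 → V2 → V4
  V2 is a chain here and V2 is conditioned on, so the path is blocked at V2.
Path 2: V0 → V2 → V3 → V4
  V2 is a chain here and V2 is conditioned on, so the path is blocked at V2.
Path 3: V0 → V2 → V3 → V5 ← V4
  V2 is a chain here and V2 is conditioned on, so the path is blocked at V2.
Path 4: V0 → V2 → V3 → V5 ← V1 → V4
  V2 is a chain here and V2 is conditioned on, so the path is blocked at V2.
Every path is blocked, so V0 and V4 are d-separated given {V2, V3, V5}.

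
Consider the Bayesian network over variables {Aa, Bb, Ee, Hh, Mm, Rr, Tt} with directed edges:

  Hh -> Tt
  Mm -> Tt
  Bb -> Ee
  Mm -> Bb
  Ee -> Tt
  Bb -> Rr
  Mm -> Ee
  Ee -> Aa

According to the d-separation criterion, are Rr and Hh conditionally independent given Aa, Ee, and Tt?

Enumerating the 4 paths from Rr to Hh and testing each for blocking by {Aa, Ee, Tt}:
Path 1: Rr ← Bb → Ee → Tt ← Hh
  Ee is a chain here and Ee is conditioned on, so the path is blocked at Ee.
Path 2: Rr ← Bb → Ee ← Mm → Tt ← Hh
  Bb is a fork and Bb is not conditioned on; Ee is a collider and Ee is conditioned on, which opens it; Mm is a fork and Mm is not conditioned on; Tt is a collider and Tt is conditioned on, which opens it — no node blocks this path, so it is active.
Path 3: Rr ← Bb ← Mm → Ee → Tt ← Hh
  Ee is a chain here and Ee is conditioned on, so the path is blocked at Ee.
Path 4: Rr ← Bb ← Mm → Tt ← Hh
  Bb is a chain and Bb is not conditioned on; Mm is a fork and Mm is not conditioned on; Tt is a collider and Tt is conditioned on, which opens it — no node blocks this path, so it is active.
Because an active path exists, Rr and Hh are not d-separated.

No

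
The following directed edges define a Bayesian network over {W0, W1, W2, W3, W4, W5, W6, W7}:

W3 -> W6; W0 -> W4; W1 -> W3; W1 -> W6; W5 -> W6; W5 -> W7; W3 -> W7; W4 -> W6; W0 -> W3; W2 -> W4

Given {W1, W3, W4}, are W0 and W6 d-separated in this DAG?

Yes

4 paths connect W0 and W6; each must be blocked for d-separation to hold:
Path 1: W0 → W3 → W7 ← W5 → W6
  W3 is a chain here and W3 is conditioned on, so the path is blocked at W3.
Path 2: W0 → W3 → W6
  W3 is a chain here and W3 is conditioned on, so the path is blocked at W3.
Path 3: W0 → W3 ← W1 → W6
  W1 is a fork here and W1 is conditioned on, so the path is blocked at W1.
Path 4: W0 → W4 → W6
  W4 is a chain here and W4 is conditioned on, so the path is blocked at W4.
Every path is blocked, so W0 and W6 are d-separated given {W1, W3, W4}.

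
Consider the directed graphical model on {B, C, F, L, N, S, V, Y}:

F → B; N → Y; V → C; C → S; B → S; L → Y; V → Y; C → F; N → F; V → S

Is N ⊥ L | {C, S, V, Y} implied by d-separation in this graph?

No

There are 5 undirected paths between N and L; checking each against the conditioning set {C, S, V, Y}:
Path 1: N → F ← C ← V → Y ← L
  C is a chain here and C is conditioned on, so the path is blocked at C.
Path 2: N → F ← C → S ← V → Y ← L
  C is a fork here and C is conditioned on, so the path is blocked at C.
Path 3: N → F → B → S ← V → Y ← L
  V is a fork here and V is conditioned on, so the path is blocked at V.
Path 4: N → F → B → S ← C ← V → Y ← L
  C is a chain here and C is conditioned on, so the path is blocked at C.
Path 5: N → Y ← L
  Y is a collider and Y is conditioned on, which opens it — no node blocks this path, so it is active.
Because an active path exists, N and L are not d-separated.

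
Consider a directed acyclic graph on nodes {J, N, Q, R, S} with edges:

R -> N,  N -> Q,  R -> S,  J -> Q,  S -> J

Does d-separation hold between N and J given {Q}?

No

Enumerating the 2 paths from N to J and testing each for blocking by {Q}:
Path 1: N → Q ← J
  Q is a collider and Q is conditioned on, which opens it — no node blocks this path, so it is active.
Path 2: N ← R → S → J
  R is a fork and R is not conditioned on; S is a chain and S is not conditioned on — no node blocks this path, so it is active.
At least one path is unblocked, so d-separation fails.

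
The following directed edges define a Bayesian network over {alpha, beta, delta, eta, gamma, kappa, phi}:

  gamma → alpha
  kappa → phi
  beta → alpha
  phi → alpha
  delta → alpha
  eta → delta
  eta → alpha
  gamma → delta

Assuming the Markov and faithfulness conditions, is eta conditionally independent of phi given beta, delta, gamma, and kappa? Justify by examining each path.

Enumerating the 3 paths from eta to phi and testing each for blocking by {beta, delta, gamma, kappa}:
Path 1: eta → alpha ← phi
  alpha is a collider here and neither alpha nor any of its descendants is conditioned on, so the collider stays closed — the path is blocked at alpha.
Path 2: eta → delta ← gamma → alpha ← phi
  gamma is a fork here and gamma is conditioned on, so the path is blocked at gamma.
Path 3: eta → delta → alpha ← phi
  delta is a chain here and delta is conditioned on, so the path is blocked at delta.
Every path is blocked, so eta and phi are d-separated given {beta, delta, gamma, kappa}.

Yes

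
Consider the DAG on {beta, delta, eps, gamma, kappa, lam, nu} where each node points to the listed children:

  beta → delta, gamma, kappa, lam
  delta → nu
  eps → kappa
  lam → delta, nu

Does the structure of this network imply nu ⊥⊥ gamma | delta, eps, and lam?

Yes

Enumerating the 4 paths from nu to gamma and testing each for blocking by {delta, eps, lam}:
Path 1: nu ← lam → delta ← beta → gamma
  lam is a fork here and lam is conditioned on, so the path is blocked at lam.
Path 2: nu ← lam ← beta → gamma
  lam is a chain here and lam is conditioned on, so the path is blocked at lam.
Path 3: nu ← delta ← lam ← beta → gamma
  delta is a chain here and delta is conditioned on, so the path is blocked at delta.
Path 4: nu ← delta ← beta → gamma
  delta is a chain here and delta is conditioned on, so the path is blocked at delta.
Every path is blocked, so nu and gamma are d-separated given {delta, eps, lam}.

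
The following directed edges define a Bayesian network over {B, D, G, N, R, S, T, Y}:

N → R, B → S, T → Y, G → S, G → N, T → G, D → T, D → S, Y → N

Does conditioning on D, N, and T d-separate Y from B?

Yes

We examine all 4 paths between Y and B:
Path 1: Y ← T → G → S ← B
  T is a fork here and T is conditioned on, so the path is blocked at T.
Path 2: Y ← T ← D → S ← B
  T is a chain here and T is conditioned on, so the path is blocked at T.
Path 3: Y → N ← G → S ← B
  S is a collider here and neither S nor any of its descendants is conditioned on, so the collider stays closed — the path is blocked at S.
Path 4: Y → N ← G ← T ← D → S ← B
  T is a chain here and T is conditioned on, so the path is blocked at T.
Since every path is blocked, d-separation holds.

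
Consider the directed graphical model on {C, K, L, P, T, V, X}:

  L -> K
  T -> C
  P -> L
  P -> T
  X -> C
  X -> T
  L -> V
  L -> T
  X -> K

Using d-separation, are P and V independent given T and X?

No — P and V are not d-separated given {T, X}.

Enumerating the 4 paths from P to V and testing each for blocking by {T, X}:
  1. P → L → V — L:chain[open] ⇒ active
  2. P → T ← L → V — T:collider[open]; L:fork[open] ⇒ active
  3. P → T ← X → K ← L → V — T:collider[open]; X:fork[blocks]; K:collider[blocks]; L:fork[open] ⇒ blocked
  4. P → T → C ← X → K ← L → V — T:chain[blocks]; C:collider[blocks]; X:fork[blocks]; K:collider[blocks]; L:fork[open] ⇒ blocked
Because an active path exists, P and V are not d-separated.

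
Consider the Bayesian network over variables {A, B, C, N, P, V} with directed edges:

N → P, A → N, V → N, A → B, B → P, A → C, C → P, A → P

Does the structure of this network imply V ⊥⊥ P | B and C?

Enumerating the 4 paths from V to P and testing each for blocking by {B, C}:
Path 1: V → N → P
  N is a chain and N is not conditioned on — no node blocks this path, so it is active.
Path 2: V → N ← A → C → P
  N is a collider here and neither N nor any of its descendants is conditioned on, so the collider stays closed — the path is blocked at N.
Path 3: V → N ← A → B → P
  N is a collider here and neither N nor any of its descendants is conditioned on, so the collider stays closed — the path is blocked at N.
Path 4: V → N ← A → P
  N is a collider here and neither N nor any of its descendants is conditioned on, so the collider stays closed — the path is blocked at N.
Because an active path exists, V and P are not d-separated.

No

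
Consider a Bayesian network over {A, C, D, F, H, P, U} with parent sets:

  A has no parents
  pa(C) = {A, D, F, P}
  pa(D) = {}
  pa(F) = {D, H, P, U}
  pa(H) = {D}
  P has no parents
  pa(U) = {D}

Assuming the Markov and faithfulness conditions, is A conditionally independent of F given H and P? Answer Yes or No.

There are 5 undirected paths between A and F; checking each against the conditioning set {H, P}:
Path 1: A → C ← F
  C is a collider here and neither C nor any of its descendants is conditioned on, so the collider stays closed — the path is blocked at C.
Path 2: A → C ← P → F
  C is a collider here and neither C nor any of its descendants is conditioned on, so the collider stays closed — the path is blocked at C.
Path 3: A → C ← D → F
  C is a collider here and neither C nor any of its descendants is conditioned on, so the collider stays closed — the path is blocked at C.
Path 4: A → C ← D → U → F
  C is a collider here and neither C nor any of its descendants is conditioned on, so the collider stays closed — the path is blocked at C.
Path 5: A → C ← D → H → F
  C is a collider here and neither C nor any of its descendants is conditioned on, so the collider stays closed — the path is blocked at C.
Every path is blocked, so A and F are d-separated given {H, P}.

Yes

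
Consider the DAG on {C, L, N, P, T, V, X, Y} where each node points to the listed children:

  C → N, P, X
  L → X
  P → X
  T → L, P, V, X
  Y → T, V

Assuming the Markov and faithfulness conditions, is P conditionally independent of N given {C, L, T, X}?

Yes — P and N are d-separated given {C, L, T, X}.

4 paths connect P and N; each must be blocked for d-separation to hold:
Path 1: P ← T → L → X ← C → N
  T is a fork here and T is conditioned on, so the path is blocked at T.
Path 2: P ← T → X ← C → N
  T is a fork here and T is conditioned on, so the path is blocked at T.
Path 3: P ← C → N
  C is a fork here and C is conditioned on, so the path is blocked at C.
Path 4: P → X ← C → N
  C is a fork here and C is conditioned on, so the path is blocked at C.
All paths are blocked; P ⊥ N | {C, L, T, X} holds.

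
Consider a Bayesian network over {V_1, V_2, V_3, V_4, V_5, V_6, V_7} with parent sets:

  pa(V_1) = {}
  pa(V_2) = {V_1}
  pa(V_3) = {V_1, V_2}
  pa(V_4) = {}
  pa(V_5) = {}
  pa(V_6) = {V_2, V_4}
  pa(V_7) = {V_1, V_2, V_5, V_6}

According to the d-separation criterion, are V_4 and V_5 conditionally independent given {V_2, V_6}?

4 paths connect V_4 and V_5; each must be blocked for d-separation to hold:
  1. V_4 → V_6 ← V_2 → V_7 ← V_5 — V_6:collider[open]; V_2:fork[blocks]; V_7:collider[blocks] ⇒ blocked
  2. V_4 → V_6 ← V_2 ← V_1 → V_7 ← V_5 — V_6:collider[open]; V_2:chain[blocks]; V_1:fork[open]; V_7:collider[blocks] ⇒ blocked
  3. V_4 → V_6 ← V_2 → V_3 ← V_1 → V_7 ← V_5 — V_6:collider[open]; V_2:fork[blocks]; V_3:collider[blocks]; V_1:fork[open]; V_7:collider[blocks] ⇒ blocked
  4. V_4 → V_6 → V_7 ← V_5 — V_6:chain[blocks]; V_7:collider[blocks] ⇒ blocked
Every path is blocked, so V_4 and V_5 are d-separated given {V_2, V_6}.

Yes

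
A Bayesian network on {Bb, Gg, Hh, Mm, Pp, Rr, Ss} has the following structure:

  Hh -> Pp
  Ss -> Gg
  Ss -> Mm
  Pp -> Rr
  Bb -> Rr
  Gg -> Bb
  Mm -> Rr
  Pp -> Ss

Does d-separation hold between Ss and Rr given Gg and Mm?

We examine all 3 paths between Ss and Rr:
Path 1: Ss → Mm → Rr
  Mm is a chain here and Mm is conditioned on, so the path is blocked at Mm.
Path 2: Ss ← Pp → Rr
  Pp is a fork and Pp is not conditioned on — no node blocks this path, so it is active.
Path 3: Ss → Gg → Bb → Rr
  Gg is a chain here and Gg is conditioned on, so the path is blocked at Gg.
Since the path Ss ← Pp → Rr is active, Ss and Rr are not d-separated given {Gg, Mm}.

No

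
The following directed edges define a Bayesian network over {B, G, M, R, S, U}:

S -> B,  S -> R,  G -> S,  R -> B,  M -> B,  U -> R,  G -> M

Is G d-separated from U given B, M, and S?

We examine all 4 paths between G and U:
Path 1: G → M → B ← S → R ← U
  M is a chain here and M is conditioned on, so the path is blocked at M.
Path 2: G → M → B ← R ← U
  M is a chain here and M is conditioned on, so the path is blocked at M.
Path 3: G → S → R ← U
  S is a chain here and S is conditioned on, so the path is blocked at S.
Path 4: G → S → B ← R ← U
  S is a chain here and S is conditioned on, so the path is blocked at S.
All paths are blocked; G ⊥ U | {B, M, S} holds.

Yes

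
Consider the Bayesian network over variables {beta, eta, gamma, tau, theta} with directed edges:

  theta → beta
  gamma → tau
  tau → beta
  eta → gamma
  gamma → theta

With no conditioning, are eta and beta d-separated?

2 paths connect eta and beta; each must be blocked for d-separation to hold:
Path 1: eta → gamma → tau → beta
  gamma is a chain and gamma is not conditioned on; tau is a chain and tau is not conditioned on — no node blocks this path, so it is active.
Path 2: eta → gamma → theta → beta
  gamma is a chain and gamma is not conditioned on; theta is a chain and theta is not conditioned on — no node blocks this path, so it is active.
At least one path is unblocked, so d-separation fails.

No — eta and beta are not d-separated given ∅.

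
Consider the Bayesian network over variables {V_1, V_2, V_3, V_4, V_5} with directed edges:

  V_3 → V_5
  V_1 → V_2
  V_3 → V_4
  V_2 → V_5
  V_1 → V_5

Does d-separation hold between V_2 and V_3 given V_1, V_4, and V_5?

We examine all 2 paths between V_2 and V_3:
Path 1: V_2 → V_5 ← V_3
  V_5 is a collider and V_5 is conditioned on, which opens it — no node blocks this path, so it is active.
Path 2: V_2 ← V_1 → V_5 ← V_3
  V_1 is a fork here and V_1 is conditioned on, so the path is blocked at V_1.
At least one path is unblocked, so d-separation fails.

No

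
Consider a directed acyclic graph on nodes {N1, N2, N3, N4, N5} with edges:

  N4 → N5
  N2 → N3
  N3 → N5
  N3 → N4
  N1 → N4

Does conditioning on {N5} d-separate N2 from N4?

Enumerating the 2 paths from N2 to N4 and testing each for blocking by {N5}:
Path 1: N2 → N3 → N5 ← N4
  N3 is a chain and N3 is not conditioned on; N5 is a collider and N5 is conditioned on, which opens it — no node blocks this path, so it is active.
Path 2: N2 → N3 → N4
  N3 is a chain and N3 is not conditioned on — no node blocks this path, so it is active.
Because an active path exists, N2 and N4 are not d-separated.

No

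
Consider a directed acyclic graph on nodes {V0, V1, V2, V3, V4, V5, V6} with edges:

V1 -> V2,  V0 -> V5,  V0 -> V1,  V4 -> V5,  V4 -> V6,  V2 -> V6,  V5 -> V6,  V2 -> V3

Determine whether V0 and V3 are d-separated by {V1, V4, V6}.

We examine all 3 paths between V0 and V3:
Path 1: V0 → V5 → V6 ← V2 → V3
  V5 is a chain and V5 is not conditioned on; V6 is a collider and V6 is conditioned on, which opens it; V2 is a fork and V2 is not conditioned on — no node blocks this path, so it is active.
Path 2: V0 → V5 ← V4 → V6 ← V2 → V3
  V4 is a fork here and V4 is conditioned on, so the path is blocked at V4.
Path 3: V0 → V1 → V2 → V3
  V1 is a chain here and V1 is conditioned on, so the path is blocked at V1.
Since the path V0 → V5 → V6 ← V2 → V3 is active, V0 and V3 are not d-separated given {V1, V4, V6}.

No — V0 and V3 are not d-separated given {V1, V4, V6}.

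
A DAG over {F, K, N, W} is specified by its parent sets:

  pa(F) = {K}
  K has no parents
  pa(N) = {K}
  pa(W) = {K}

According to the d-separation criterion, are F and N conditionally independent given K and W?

Yes — F and N are d-separated given {K, W}.

There is one path between F and N:
Path 1: F ← K → N
  K is a fork here and K is conditioned on, so the path is blocked at K.
All paths are blocked; F ⊥ N | {K, W} holds.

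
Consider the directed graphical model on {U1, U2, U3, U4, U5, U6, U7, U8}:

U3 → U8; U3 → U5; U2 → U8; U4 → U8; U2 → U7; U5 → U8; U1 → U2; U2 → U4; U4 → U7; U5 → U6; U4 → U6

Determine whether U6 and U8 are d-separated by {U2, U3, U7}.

No — U6 and U8 are not d-separated given {U2, U3, U7}.

5 paths connect U6 and U8; each must be blocked for d-separation to hold:
Path 1: U6 ← U5 ← U3 → U8
  U3 is a fork here and U3 is conditioned on, so the path is blocked at U3.
Path 2: U6 ← U5 → U8
  U5 is a fork and U5 is not conditioned on — no node blocks this path, so it is active.
Path 3: U6 ← U4 ← U2 → U8
  U2 is a fork here and U2 is conditioned on, so the path is blocked at U2.
Path 4: U6 ← U4 → U7 ← U2 → U8
  U2 is a fork here and U2 is conditioned on, so the path is blocked at U2.
Path 5: U6 ← U4 → U8
  U4 is a fork and U4 is not conditioned on — no node blocks this path, so it is active.
Because an active path exists, U6 and U8 are not d-separated.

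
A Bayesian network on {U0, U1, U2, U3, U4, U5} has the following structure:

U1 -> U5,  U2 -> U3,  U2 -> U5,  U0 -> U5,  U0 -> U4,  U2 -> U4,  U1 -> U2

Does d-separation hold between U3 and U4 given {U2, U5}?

There are 3 undirected paths between U3 and U4; checking each against the conditioning set {U2, U5}:
Path 1: U3 ← U2 ← U1 → U5 ← U0 → U4
  U2 is a chain here and U2 is conditioned on, so the path is blocked at U2.
Path 2: U3 ← U2 → U4
  U2 is a fork here and U2 is conditioned on, so the path is blocked at U2.
Path 3: U3 ← U2 → U5 ← U0 → U4
  U2 is a fork here and U2 is conditioned on, so the path is blocked at U2.
All paths are blocked; U3 ⊥ U4 | {U2, U5} holds.

Yes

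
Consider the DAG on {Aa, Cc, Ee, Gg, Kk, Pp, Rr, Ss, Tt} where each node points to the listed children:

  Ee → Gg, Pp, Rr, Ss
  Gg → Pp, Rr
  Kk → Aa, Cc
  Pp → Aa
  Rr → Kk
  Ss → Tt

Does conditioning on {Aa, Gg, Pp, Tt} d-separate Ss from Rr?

No

There are 5 undirected paths between Ss and Rr; checking each against the conditioning set {Aa, Gg, Pp, Tt}:
Path 1: Ss ← Ee → Pp ← Gg → Rr
  Gg is a fork here and Gg is conditioned on, so the path is blocked at Gg.
Path 2: Ss ← Ee → Pp → Aa ← Kk ← Rr
  Pp is a chain here and Pp is conditioned on, so the path is blocked at Pp.
Path 3: Ss ← Ee → Gg → Pp → Aa ← Kk ← Rr
  Gg is a chain here and Gg is conditioned on, so the path is blocked at Gg.
Path 4: Ss ← Ee → Gg → Rr
  Gg is a chain here and Gg is conditioned on, so the path is blocked at Gg.
Path 5: Ss ← Ee → Rr
  Ee is a fork and Ee is not conditioned on — no node blocks this path, so it is active.
Because an active path exists, Ss and Rr are not d-separated.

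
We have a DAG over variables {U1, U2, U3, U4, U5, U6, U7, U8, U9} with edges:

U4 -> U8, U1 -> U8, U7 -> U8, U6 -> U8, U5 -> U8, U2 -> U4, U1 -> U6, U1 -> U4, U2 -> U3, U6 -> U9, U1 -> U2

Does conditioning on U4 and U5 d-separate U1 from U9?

No — U1 and U9 are not d-separated given {U4, U5}.

We examine all 4 paths between U1 and U9:
  1. U1 → U2 → U4 → U8 ← U6 → U9 — U2:chain[open]; U4:chain[blocks]; U8:collider[blocks]; U6:fork[open] ⇒ blocked
  2. U1 → U4 → U8 ← U6 → U9 — U4:chain[blocks]; U8:collider[blocks]; U6:fork[open] ⇒ blocked
  3. U1 → U8 ← U6 → U9 — U8:collider[blocks]; U6:fork[open] ⇒ blocked
  4. U1 → U6 → U9 — U6:chain[open] ⇒ active
At least one path is unblocked, so d-separation fails.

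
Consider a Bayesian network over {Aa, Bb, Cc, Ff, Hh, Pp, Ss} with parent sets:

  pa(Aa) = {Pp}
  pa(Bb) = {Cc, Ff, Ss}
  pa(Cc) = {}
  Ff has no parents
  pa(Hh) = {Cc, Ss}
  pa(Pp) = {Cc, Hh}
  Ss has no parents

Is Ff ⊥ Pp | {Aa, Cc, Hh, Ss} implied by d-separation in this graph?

Enumerating the 4 paths from Ff to Pp and testing each for blocking by {Aa, Cc, Hh, Ss}:
  1. Ff → Bb ← Ss → Hh → Pp — Bb:collider[blocks]; Ss:fork[blocks]; Hh:chain[blocks] ⇒ blocked
  2. Ff → Bb ← Ss → Hh ← Cc → Pp — Bb:collider[blocks]; Ss:fork[blocks]; Hh:collider[open]; Cc:fork[blocks] ⇒ blocked
  3. Ff → Bb ← Cc → Pp — Bb:collider[blocks]; Cc:fork[blocks] ⇒ blocked
  4. Ff → Bb ← Cc → Hh → Pp — Bb:collider[blocks]; Cc:fork[blocks]; Hh:chain[blocks] ⇒ blocked
All paths are blocked; Ff ⊥ Pp | {Aa, Cc, Hh, Ss} holds.

Yes — Ff and Pp are d-separated given {Aa, Cc, Hh, Ss}.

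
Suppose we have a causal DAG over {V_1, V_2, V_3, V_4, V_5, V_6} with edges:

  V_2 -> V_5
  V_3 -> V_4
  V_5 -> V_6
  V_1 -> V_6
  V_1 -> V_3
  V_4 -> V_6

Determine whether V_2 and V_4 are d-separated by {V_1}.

Yes — V_2 and V_4 are d-separated given {V_1}.

2 paths connect V_2 and V_4; each must be blocked for d-separation to hold:
Path 1: V_2 → V_5 → V_6 ← V_1 → V_3 → V_4
  V_6 is a collider here and neither V_6 nor any of its descendants is conditioned on, so the collider stays closed — the path is blocked at V_6.
Path 2: V_2 → V_5 → V_6 ← V_4
  V_6 is a collider here and neither V_6 nor any of its descendants is conditioned on, so the collider stays closed — the path is blocked at V_6.
Since every path is blocked, d-separation holds.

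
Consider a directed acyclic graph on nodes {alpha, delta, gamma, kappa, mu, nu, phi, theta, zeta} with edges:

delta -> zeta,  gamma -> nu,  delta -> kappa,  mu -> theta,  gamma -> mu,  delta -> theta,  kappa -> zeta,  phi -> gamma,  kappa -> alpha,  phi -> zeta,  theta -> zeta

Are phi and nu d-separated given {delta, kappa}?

No

4 paths connect phi and nu; each must be blocked for d-separation to hold:
Path 1: phi → zeta ← delta → theta ← mu ← gamma → nu
  zeta is a collider here and neither zeta nor any of its descendants is conditioned on, so the collider stays closed — the path is blocked at zeta.
Path 2: phi → zeta ← kappa ← delta → theta ← mu ← gamma → nu
  zeta is a collider here and neither zeta nor any of its descendants is conditioned on, so the collider stays closed — the path is blocked at zeta.
Path 3: phi → zeta ← theta ← mu ← gamma → nu
  zeta is a collider here and neither zeta nor any of its descendants is conditioned on, so the collider stays closed — the path is blocked at zeta.
Path 4: phi → gamma → nu
  gamma is a chain and gamma is not conditioned on — no node blocks this path, so it is active.
At least one path is unblocked, so d-separation fails.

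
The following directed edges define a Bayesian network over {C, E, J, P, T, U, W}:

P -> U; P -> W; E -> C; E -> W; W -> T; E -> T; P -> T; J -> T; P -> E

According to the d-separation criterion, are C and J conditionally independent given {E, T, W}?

Yes — C and J are d-separated given {E, T, W}.

Enumerating the 5 paths from C to J and testing each for blocking by {E, T, W}:
  1. C ← E → T ← J — E:fork[blocks]; T:collider[open] ⇒ blocked
  2. C ← E ← P → T ← J — E:chain[blocks]; P:fork[open]; T:collider[open] ⇒ blocked
  3. C ← E ← P → W → T ← J — E:chain[blocks]; P:fork[open]; W:chain[blocks]; T:collider[open] ⇒ blocked
  4. C ← E → W → T ← J — E:fork[blocks]; W:chain[blocks]; T:collider[open] ⇒ blocked
  5. C ← E → W ← P → T ← J — E:fork[blocks]; W:collider[open]; P:fork[open]; T:collider[open] ⇒ blocked
All paths are blocked; C ⊥ J | {E, T, W} holds.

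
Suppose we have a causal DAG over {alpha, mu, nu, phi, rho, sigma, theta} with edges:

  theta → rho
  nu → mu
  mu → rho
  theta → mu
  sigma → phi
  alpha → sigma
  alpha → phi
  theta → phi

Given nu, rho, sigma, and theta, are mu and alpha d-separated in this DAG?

Yes

Enumerating the 4 paths from mu to alpha and testing each for blocking by {nu, rho, sigma, theta}:
  1. mu ← theta → phi ← sigma ← alpha — theta:fork[blocks]; phi:collider[blocks]; sigma:chain[blocks] ⇒ blocked
  2. mu ← theta → phi ← alpha — theta:fork[blocks]; phi:collider[blocks] ⇒ blocked
  3. mu → rho ← theta → phi ← sigma ← alpha — rho:collider[open]; theta:fork[blocks]; phi:collider[blocks]; sigma:chain[blocks] ⇒ blocked
  4. mu → rho ← theta → phi ← alpha — rho:collider[open]; theta:fork[blocks]; phi:collider[blocks] ⇒ blocked
All paths are blocked; mu ⊥ alpha | {nu, rho, sigma, theta} holds.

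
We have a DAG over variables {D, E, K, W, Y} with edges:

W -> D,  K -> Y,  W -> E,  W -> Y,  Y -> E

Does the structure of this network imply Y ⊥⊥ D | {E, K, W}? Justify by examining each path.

Yes

2 paths connect Y and D; each must be blocked for d-separation to hold:
Path 1: Y ← W → D
  W is a fork here and W is conditioned on, so the path is blocked at W.
Path 2: Y → E ← W → D
  W is a fork here and W is conditioned on, so the path is blocked at W.
Every path is blocked, so Y and D are d-separated given {E, K, W}.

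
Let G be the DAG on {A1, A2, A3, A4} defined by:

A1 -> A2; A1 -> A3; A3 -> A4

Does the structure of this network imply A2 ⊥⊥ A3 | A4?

No

Only one path connects A2 and A3:
Path 1: A2 ← A1 → A3
  A1 is a fork and A1 is not conditioned on — no node blocks this path, so it is active.
Since the path A2 ← A1 → A3 is active, A2 and A3 are not d-separated given {A4}.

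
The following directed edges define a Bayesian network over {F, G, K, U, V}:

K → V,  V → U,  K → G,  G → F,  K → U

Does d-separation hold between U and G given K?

2 paths connect U and G; each must be blocked for d-separation to hold:
  1. U ← K → G — K:fork[blocks] ⇒ blocked
  2. U ← V ← K → G — V:chain[open]; K:fork[blocks] ⇒ blocked
Every path is blocked, so U and G are d-separated given {K}.

Yes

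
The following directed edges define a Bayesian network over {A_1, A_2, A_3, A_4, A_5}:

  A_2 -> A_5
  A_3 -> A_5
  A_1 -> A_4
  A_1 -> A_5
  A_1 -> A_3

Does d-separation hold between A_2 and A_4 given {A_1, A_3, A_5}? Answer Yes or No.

Yes

There are 2 undirected paths between A_2 and A_4; checking each against the conditioning set {A_1, A_3, A_5}:
  1. A_2 → A_5 ← A_1 → A_4 — A_5:collider[open]; A_1:fork[blocks] ⇒ blocked
  2. A_2 → A_5 ← A_3 ← A_1 → A_4 — A_5:collider[open]; A_3:chain[blocks]; A_1:fork[blocks] ⇒ blocked
All paths are blocked; A_2 ⊥ A_4 | {A_1, A_3, A_5} holds.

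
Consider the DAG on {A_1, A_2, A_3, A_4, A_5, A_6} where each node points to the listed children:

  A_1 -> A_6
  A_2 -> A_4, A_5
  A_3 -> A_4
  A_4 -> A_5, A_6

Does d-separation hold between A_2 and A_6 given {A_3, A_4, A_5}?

Yes

There are 2 undirected paths between A_2 and A_6; checking each against the conditioning set {A_3, A_4, A_5}:
Path 1: A_2 → A_4 → A_6
  A_4 is a chain here and A_4 is conditioned on, so the path is blocked at A_4.
Path 2: A_2 → A_5 ← A_4 → A_6
  A_4 is a fork here and A_4 is conditioned on, so the path is blocked at A_4.
Every path is blocked, so A_2 and A_6 are d-separated given {A_3, A_4, A_5}.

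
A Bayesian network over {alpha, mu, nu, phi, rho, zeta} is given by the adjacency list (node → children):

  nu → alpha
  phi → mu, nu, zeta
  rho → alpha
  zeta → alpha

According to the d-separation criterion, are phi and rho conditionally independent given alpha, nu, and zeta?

Yes

We examine all 2 paths between phi and rho:
Path 1: phi → zeta → alpha ← rho
  zeta is a chain here and zeta is conditioned on, so the path is blocked at zeta.
Path 2: phi → nu → alpha ← rho
  nu is a chain here and nu is conditioned on, so the path is blocked at nu.
Every path is blocked, so phi and rho are d-separated given {alpha, nu, zeta}.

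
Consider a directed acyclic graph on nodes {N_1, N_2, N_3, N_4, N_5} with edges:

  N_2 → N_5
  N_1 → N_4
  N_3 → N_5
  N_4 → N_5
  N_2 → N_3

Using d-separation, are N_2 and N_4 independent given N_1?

Yes

There are 2 undirected paths between N_2 and N_4; checking each against the conditioning set {N_1}:
Path 1: N_2 → N_5 ← N_4
  N_5 is a collider here and neither N_5 nor any of its descendants is conditioned on, so the collider stays closed — the path is blocked at N_5.
Path 2: N_2 → N_3 → N_5 ← N_4
  N_5 is a collider here and neither N_5 nor any of its descendants is conditioned on, so the collider stays closed — the path is blocked at N_5.
Since every path is blocked, d-separation holds.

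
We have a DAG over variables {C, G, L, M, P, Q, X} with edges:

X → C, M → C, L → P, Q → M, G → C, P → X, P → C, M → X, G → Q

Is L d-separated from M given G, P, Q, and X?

There are 6 undirected paths between L and M; checking each against the conditioning set {G, P, Q, X}:
Path 1: L → P → X → C ← G → Q → M
  P is a chain here and P is conditioned on, so the path is blocked at P.
Path 2: L → P → X → C ← M
  P is a chain here and P is conditioned on, so the path is blocked at P.
Path 3: L → P → X ← M
  P is a chain here and P is conditioned on, so the path is blocked at P.
Path 4: L → P → C ← X ← M
  P is a chain here and P is conditioned on, so the path is blocked at P.
Path 5: L → P → C ← G → Q → M
  P is a chain here and P is conditioned on, so the path is blocked at P.
Path 6: L → P → C ← M
  P is a chain here and P is conditioned on, so the path is blocked at P.
Since every path is blocked, d-separation holds.

Yes — L and M are d-separated given {G, P, Q, X}.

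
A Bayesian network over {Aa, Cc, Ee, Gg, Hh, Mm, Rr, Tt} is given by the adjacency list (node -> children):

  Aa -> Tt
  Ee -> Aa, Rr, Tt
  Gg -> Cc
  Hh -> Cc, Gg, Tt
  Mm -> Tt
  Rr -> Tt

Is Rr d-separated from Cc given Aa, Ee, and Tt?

Enumerating the 6 paths from Rr to Cc and testing each for blocking by {Aa, Ee, Tt}:
  1. Rr ← Ee → Aa → Tt ← Hh → Gg → Cc — Ee:fork[blocks]; Aa:chain[blocks]; Tt:collider[open]; Hh:fork[open]; Gg:chain[open] ⇒ blocked
  2. Rr ← Ee → Aa → Tt ← Hh → Cc — Ee:fork[blocks]; Aa:chain[blocks]; Tt:collider[open]; Hh:fork[open] ⇒ blocked
  3. Rr ← Ee → Tt ← Hh → Gg → Cc — Ee:fork[blocks]; Tt:collider[open]; Hh:fork[open]; Gg:chain[open] ⇒ blocked
  4. Rr ← Ee → Tt ← Hh → Cc — Ee:fork[blocks]; Tt:collider[open]; Hh:fork[open] ⇒ blocked
  5. Rr → Tt ← Hh → Gg → Cc — Tt:collider[open]; Hh:fork[open]; Gg:chain[open] ⇒ active
  6. Rr → Tt ← Hh → Cc — Tt:collider[open]; Hh:fork[open] ⇒ active
Since the path Rr → Tt ← Hh → Gg → Cc is active, Rr and Cc are not d-separated given {Aa, Ee, Tt}.

No — Rr and Cc are not d-separated given {Aa, Ee, Tt}.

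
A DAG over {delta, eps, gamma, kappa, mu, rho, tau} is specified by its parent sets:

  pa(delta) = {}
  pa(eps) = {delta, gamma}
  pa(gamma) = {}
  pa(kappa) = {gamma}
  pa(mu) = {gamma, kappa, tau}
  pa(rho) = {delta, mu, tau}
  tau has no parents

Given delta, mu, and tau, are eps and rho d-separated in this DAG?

Yes

5 paths connect eps and rho; each must be blocked for d-separation to hold:
Path 1: eps ← gamma → kappa → mu ← tau → rho
  tau is a fork here and tau is conditioned on, so the path is blocked at tau.
Path 2: eps ← gamma → kappa → mu → rho
  mu is a chain here and mu is conditioned on, so the path is blocked at mu.
Path 3: eps ← gamma → mu ← tau → rho
  tau is a fork here and tau is conditioned on, so the path is blocked at tau.
Path 4: eps ← gamma → mu → rho
  mu is a chain here and mu is conditioned on, so the path is blocked at mu.
Path 5: eps ← delta → rho
  delta is a fork here and delta is conditioned on, so the path is blocked at delta.
Since every path is blocked, d-separation holds.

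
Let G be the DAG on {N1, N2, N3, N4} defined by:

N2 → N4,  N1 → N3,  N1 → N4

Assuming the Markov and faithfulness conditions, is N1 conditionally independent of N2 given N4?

Only one path connects N1 and N2:
Path 1: N1 → N4 ← N2
  N4 is a collider and N4 is conditioned on, which opens it — no node blocks this path, so it is active.
At least one path is unblocked, so d-separation fails.

No — N1 and N2 are not d-separated given {N4}.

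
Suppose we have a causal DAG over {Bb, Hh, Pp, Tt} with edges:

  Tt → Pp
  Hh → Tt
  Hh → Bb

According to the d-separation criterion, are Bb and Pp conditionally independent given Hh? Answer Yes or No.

There is one path between Bb and Pp:
Path 1: Bb ← Hh → Tt → Pp
  Hh is a fork here and Hh is conditioned on, so the path is blocked at Hh.
Every path is blocked, so Bb and Pp are d-separated given {Hh}.

Yes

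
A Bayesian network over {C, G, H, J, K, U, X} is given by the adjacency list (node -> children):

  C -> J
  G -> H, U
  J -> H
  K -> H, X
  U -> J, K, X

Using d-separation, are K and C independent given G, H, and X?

No

We examine all 6 paths between K and C:
Path 1: K → X ← U → J ← C
  X is a collider and X is conditioned on, which opens it; U is a fork and U is not conditioned on; J is a collider and its descendant H is conditioned on, which opens it — no node blocks this path, so it is active.
Path 2: K → X ← U ← G → H ← J ← C
  G is a fork here and G is conditioned on, so the path is blocked at G.
Path 3: K ← U → J ← C
  U is a fork and U is not conditioned on; J is a collider and its descendant H is conditioned on, which opens it — no node blocks this path, so it is active.
Path 4: K ← U ← G → H ← J ← C
  G is a fork here and G is conditioned on, so the path is blocked at G.
Path 5: K → H ← J ← C
  H is a collider and H is conditioned on, which opens it; J is a chain and J is not conditioned on — no node blocks this path, so it is active.
Path 6: K → H ← G → U → J ← C
  G is a fork here and G is conditioned on, so the path is blocked at G.
Since the path K → X ← U → J ← C is active, K and C are not d-separated given {G, H, X}.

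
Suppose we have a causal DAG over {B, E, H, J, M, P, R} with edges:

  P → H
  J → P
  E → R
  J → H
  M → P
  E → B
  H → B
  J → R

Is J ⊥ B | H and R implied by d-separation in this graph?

We examine all 3 paths between J and B:
  1. J → R ← E → B — R:collider[open]; E:fork[open] ⇒ active
  2. J → P → H → B — P:chain[open]; H:chain[blocks] ⇒ blocked
  3. J → H → B — H:chain[blocks] ⇒ blocked
At least one path is unblocked, so d-separation fails.

No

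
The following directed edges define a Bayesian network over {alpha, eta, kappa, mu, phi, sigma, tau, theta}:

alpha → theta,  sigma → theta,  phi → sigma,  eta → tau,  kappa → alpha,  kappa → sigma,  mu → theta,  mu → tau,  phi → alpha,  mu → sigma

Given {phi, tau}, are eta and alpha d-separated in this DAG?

Yes

We examine all 6 paths between eta and alpha:
Path 1: eta → tau ← mu → sigma ← phi → alpha
  sigma is a collider here and neither sigma nor any of its descendants is conditioned on, so the collider stays closed — the path is blocked at sigma.
Path 2: eta → tau ← mu → sigma ← kappa → alpha
  sigma is a collider here and neither sigma nor any of its descendants is conditioned on, so the collider stays closed — the path is blocked at sigma.
Path 3: eta → tau ← mu → sigma → theta ← alpha
  theta is a collider here and neither theta nor any of its descendants is conditioned on, so the collider stays closed — the path is blocked at theta.
Path 4: eta → tau ← mu → theta ← alpha
  theta is a collider here and neither theta nor any of its descendants is conditioned on, so the collider stays closed — the path is blocked at theta.
Path 5: eta → tau ← mu → theta ← sigma ← phi → alpha
  theta is a collider here and neither theta nor any of its descendants is conditioned on, so the collider stays closed — the path is blocked at theta.
Path 6: eta → tau ← mu → theta ← sigma ← kappa → alpha
  theta is a collider here and neither theta nor any of its descendants is conditioned on, so the collider stays closed — the path is blocked at theta.
Since every path is blocked, d-separation holds.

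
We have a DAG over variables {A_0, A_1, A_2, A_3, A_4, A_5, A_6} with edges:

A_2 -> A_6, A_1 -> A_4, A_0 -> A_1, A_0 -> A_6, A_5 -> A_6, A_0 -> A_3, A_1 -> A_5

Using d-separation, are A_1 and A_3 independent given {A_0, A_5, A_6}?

Yes

2 paths connect A_1 and A_3; each must be blocked for d-separation to hold:
Path 1: A_1 ← A_0 → A_3
  A_0 is a fork here and A_0 is conditioned on, so the path is blocked at A_0.
Path 2: A_1 → A_5 → A_6 ← A_0 → A_3
  A_5 is a chain here and A_5 is conditioned on, so the path is blocked at A_5.
Since every path is blocked, d-separation holds.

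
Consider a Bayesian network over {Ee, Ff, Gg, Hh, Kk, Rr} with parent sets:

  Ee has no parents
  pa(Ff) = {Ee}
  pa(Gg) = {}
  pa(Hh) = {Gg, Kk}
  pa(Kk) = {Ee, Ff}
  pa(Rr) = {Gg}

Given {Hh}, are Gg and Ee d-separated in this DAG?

2 paths connect Gg and Ee; each must be blocked for d-separation to hold:
Path 1: Gg → Hh ← Kk ← Ff ← Ee
  Hh is a collider and Hh is conditioned on, which opens it; Kk is a chain and Kk is not conditioned on; Ff is a chain and Ff is not conditioned on — no node blocks this path, so it is active.
Path 2: Gg → Hh ← Kk ← Ee
  Hh is a collider and Hh is conditioned on, which opens it; Kk is a chain and Kk is not conditioned on — no node blocks this path, so it is active.
At least one path is unblocked, so d-separation fails.

No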